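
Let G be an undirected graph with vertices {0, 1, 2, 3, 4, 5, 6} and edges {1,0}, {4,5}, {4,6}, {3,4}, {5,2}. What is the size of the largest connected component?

5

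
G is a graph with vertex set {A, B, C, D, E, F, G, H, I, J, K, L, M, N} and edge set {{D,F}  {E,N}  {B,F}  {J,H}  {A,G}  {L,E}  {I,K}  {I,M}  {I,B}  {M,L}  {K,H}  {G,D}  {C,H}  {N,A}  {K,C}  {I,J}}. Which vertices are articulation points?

I

Removing I increases the component count from 1 to 2, so I is a cut vertex.
By contrast removing J leaves 1 component; it is not a cut vertex. No other vertex is a cut vertex either.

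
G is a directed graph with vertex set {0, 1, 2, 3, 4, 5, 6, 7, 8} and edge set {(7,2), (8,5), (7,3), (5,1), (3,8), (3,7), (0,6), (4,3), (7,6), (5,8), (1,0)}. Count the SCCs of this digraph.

{3, 7} are all mutually reachable — one SCC of size 2.
{5, 8} are all mutually reachable — one SCC of size 2.
{6} is an SCC by itself.
{4} is an SCC by itself.
{1} is an SCC by itself.
(and 2 more singleton SCCs)
That gives 7 strongly connected components.

7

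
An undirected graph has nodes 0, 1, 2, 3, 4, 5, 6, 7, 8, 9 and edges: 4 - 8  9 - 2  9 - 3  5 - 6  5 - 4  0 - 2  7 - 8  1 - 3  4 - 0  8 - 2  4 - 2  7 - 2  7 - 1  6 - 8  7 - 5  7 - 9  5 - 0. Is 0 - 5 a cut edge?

After removing 0 - 5, the path 0-4-5 still connects them, so the edge is not a bridge.

No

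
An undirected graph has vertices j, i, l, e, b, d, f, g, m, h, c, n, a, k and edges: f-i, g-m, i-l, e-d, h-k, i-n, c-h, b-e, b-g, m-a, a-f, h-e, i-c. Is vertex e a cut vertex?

Yes

Deleting e raises the number of components from 2 to 3, so e is a cut vertex.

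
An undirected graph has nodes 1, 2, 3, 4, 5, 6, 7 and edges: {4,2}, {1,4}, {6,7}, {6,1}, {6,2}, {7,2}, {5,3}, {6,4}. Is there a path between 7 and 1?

Yes

From 7 we can reach 1, 2, 4, 6, 7, which includes 1.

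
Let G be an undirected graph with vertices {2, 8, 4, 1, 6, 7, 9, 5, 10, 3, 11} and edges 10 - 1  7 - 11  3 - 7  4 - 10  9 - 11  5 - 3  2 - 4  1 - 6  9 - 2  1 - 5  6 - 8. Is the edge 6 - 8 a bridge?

Removing 6 - 8 leaves no path between 6 and 8: the component count goes from 1 to 2. So it is a bridge.

Yes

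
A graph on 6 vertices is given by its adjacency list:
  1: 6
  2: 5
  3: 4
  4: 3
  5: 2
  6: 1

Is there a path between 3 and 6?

No

The component containing 3 is {3, 4}, and 6 is not in it.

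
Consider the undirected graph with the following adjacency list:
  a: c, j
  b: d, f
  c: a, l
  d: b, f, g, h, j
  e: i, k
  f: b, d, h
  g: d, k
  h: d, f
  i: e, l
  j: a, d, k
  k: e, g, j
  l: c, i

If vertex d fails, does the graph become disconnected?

Deleting d raises the number of components from 1 to 2, so d is a cut vertex.

Yes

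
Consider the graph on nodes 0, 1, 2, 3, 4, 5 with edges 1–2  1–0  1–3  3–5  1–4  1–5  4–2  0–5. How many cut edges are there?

0

The edges on the cycle 1-4-2-1 are not bridges since each lies on that cycle.
Every edge lies on some cycle, so there are no bridges.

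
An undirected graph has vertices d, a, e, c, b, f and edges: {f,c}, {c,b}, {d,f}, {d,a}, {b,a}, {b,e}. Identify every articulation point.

b

Removing b increases the component count from 1 to 2, so b is a cut vertex.
By contrast removing e leaves 1 component; it is not a cut vertex. No other vertex is a cut vertex either.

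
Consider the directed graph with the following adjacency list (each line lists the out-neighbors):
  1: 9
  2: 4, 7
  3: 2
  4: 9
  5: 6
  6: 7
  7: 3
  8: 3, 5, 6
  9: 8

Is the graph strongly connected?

There is no directed path from 9 to 1, so the graph is not strongly connected.

No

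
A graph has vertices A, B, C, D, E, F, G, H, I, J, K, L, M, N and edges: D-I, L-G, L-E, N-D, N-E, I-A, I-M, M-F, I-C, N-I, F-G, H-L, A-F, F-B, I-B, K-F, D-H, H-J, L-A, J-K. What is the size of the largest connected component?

14

Starting from A we can reach A, B, C, D, E, F, G, H, I, J, K, L, M, N. That is one component of size 14.
The largest has 14 vertices.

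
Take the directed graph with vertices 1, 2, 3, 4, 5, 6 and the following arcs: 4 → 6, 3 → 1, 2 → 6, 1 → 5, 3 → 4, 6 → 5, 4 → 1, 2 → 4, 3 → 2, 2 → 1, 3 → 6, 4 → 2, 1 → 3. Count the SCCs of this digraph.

{1, 2, 3, 4} are all mutually reachable — one SCC of size 4.
{5} is an SCC by itself.
{6} is an SCC by itself.
That gives 3 strongly connected components.

3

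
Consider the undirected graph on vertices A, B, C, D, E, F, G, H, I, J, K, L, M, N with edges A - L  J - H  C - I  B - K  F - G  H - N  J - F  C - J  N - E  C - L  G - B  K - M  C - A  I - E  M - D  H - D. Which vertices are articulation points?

C

Removing C increases the component count from 1 to 2, so C is a cut vertex.
By contrast removing B leaves 1 component; it is not a cut vertex. No other vertex is a cut vertex either.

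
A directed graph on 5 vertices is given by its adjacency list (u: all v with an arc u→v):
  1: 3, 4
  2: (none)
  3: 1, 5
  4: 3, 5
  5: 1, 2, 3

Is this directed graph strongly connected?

There is no directed path from 2 to 5, so the graph is not strongly connected.

No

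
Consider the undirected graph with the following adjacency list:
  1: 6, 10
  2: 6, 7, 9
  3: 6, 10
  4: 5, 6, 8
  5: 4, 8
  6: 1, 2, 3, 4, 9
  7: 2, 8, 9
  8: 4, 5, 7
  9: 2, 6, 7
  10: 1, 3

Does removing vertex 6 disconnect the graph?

Yes

Deleting 6 raises the number of components from 1 to 2, so 6 is a cut vertex.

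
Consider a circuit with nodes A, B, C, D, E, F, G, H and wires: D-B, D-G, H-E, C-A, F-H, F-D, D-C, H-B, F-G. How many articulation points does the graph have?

3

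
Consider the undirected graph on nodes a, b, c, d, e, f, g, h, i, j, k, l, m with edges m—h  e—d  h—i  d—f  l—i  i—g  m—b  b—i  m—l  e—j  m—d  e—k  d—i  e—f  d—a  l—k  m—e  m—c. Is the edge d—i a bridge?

No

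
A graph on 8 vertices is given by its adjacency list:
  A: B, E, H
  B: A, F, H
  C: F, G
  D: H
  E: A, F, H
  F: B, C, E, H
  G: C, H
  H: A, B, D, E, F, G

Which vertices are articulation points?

Removing H increases the component count from 1 to 2, so H is a cut vertex.
By contrast removing A leaves 1 component; it is not a cut vertex. No other vertex is a cut vertex either.

H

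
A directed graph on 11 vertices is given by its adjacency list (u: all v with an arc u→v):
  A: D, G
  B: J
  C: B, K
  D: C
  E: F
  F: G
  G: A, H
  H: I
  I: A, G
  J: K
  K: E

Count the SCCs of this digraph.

1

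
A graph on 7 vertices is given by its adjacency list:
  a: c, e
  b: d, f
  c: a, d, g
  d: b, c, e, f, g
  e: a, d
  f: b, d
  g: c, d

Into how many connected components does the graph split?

Starting from a we can reach a, b, c, d, e, f, g. That is one component of size 7.
Total: 1 component.

1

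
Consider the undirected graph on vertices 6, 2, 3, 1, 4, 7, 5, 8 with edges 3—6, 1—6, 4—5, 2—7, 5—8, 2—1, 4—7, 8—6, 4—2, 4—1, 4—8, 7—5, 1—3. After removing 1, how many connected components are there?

With 1 gone, the remaining components are: {2, 3, 4, 5, 6, 7, 8}.
That is 1 component.

1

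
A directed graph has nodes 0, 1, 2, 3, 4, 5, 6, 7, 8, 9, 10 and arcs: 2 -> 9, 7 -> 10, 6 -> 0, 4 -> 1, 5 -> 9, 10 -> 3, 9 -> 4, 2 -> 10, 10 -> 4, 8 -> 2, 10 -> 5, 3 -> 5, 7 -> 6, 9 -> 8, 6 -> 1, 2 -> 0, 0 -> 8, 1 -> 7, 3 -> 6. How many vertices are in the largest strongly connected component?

11

{0, 1, 2, 3, 4, 5, 6, 7, 8, 9, 10} are all mutually reachable — one SCC of size 11.
The largest has 11 vertices.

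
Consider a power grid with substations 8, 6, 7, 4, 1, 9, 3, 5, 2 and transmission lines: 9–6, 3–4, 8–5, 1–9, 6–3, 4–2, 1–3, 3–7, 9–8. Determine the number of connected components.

1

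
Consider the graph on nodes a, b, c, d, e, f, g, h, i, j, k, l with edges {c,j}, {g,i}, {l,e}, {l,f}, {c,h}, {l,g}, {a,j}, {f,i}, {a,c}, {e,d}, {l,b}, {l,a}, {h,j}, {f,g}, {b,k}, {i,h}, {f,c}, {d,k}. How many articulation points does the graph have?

1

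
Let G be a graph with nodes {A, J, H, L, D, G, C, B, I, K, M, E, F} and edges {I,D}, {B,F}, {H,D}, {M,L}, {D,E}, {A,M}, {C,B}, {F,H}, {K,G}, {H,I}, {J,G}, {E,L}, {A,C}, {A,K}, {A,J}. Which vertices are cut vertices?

Removing A increases the component count from 1 to 2, so A is a cut vertex.
By contrast removing L leaves 1 component; it is not a cut vertex. No other vertex is a cut vertex either.

A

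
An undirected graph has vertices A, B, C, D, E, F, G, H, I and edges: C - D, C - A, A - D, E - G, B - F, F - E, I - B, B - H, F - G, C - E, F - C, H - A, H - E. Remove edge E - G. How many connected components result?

E and G are still connected via E-F-G, so the component count stays at 1.

1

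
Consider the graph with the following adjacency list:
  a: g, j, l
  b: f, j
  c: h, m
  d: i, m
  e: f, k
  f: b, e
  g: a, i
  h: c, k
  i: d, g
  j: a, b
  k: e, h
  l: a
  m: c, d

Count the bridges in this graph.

1

The edges on the cycle f-e-k-h-c-m-d-i-g-a-j-b-f are not bridges since each lies on that cycle.
But removing a-l disconnects a from l — this is a bridge.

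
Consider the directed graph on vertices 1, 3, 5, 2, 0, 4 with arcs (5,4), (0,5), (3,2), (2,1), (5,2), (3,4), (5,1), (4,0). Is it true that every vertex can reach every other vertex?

No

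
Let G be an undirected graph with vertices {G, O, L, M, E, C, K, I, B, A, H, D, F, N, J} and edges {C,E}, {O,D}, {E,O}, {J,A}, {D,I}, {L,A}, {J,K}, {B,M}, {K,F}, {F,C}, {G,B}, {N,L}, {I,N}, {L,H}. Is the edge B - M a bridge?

Yes

Removing B - M leaves no path between B and M: the component count goes from 2 to 3. So it is a bridge.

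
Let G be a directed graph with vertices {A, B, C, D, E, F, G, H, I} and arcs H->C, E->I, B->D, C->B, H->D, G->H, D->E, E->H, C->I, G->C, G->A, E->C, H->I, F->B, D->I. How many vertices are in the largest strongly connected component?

{B, C, D, E, H} are all mutually reachable — one SCC of size 5.
{F} is an SCC by itself.
{I} is an SCC by itself.
{A} is an SCC by itself.
{G} is an SCC by itself.
The largest has 5 vertices.

5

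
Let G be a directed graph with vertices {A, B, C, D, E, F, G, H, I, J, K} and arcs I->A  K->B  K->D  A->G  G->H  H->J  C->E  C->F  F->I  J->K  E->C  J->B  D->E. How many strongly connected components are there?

2

{A, C, D, E, F, G, H, I, J, K} are all mutually reachable — one SCC of size 10.
{B} is an SCC by itself.
That gives 2 strongly connected components.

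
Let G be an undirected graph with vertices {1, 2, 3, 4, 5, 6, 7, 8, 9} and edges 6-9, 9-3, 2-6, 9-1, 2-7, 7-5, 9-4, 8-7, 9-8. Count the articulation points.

Removing 7 increases the component count from 1 to 2, so 7 is a cut vertex.
Removing 9 increases the component count from 1 to 4, so 9 is a cut vertex.
By contrast removing 3 leaves 1 component; it is not a cut vertex. No other vertex is a cut vertex either.

2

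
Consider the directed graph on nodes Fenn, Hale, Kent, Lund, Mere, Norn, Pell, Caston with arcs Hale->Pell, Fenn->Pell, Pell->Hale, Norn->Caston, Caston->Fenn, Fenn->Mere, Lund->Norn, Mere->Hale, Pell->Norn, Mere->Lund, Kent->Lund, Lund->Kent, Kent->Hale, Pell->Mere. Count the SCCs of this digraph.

{Fenn, Hale, Kent, Lund, Mere, Norn, Pell, Caston} are all mutually reachable — one SCC of size 8.
That gives 1 strongly connected component.

1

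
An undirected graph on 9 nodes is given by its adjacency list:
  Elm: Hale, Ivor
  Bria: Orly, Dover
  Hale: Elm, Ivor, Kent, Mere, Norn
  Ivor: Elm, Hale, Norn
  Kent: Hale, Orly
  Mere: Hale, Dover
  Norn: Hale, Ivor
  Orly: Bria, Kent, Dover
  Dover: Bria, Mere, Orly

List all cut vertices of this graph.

Hale

Removing Hale increases the component count from 1 to 2, so Hale is a cut vertex.
By contrast removing Orly leaves 1 component; it is not a cut vertex. No other vertex is a cut vertex either.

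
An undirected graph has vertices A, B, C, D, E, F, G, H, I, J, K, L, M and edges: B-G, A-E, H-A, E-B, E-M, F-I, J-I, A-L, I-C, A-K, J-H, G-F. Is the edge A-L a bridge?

Removing A-L leaves no path between A and L: the component count goes from 2 to 3. So it is a bridge.

Yes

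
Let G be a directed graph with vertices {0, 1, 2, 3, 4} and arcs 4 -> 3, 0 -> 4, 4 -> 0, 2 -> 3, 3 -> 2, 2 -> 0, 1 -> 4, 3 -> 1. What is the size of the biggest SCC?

{0, 1, 2, 3, 4} are all mutually reachable — one SCC of size 5.
The largest has 5 vertices.

5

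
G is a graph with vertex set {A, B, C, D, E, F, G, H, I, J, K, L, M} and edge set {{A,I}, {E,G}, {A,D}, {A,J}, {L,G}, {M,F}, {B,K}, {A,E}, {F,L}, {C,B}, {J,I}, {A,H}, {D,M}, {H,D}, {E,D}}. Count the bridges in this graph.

The edges on the cycle A-J-I-A are not bridges since each lies on that cycle.
But removing C—B disconnects C from B; removing B—K disconnects B from K — these are bridges.
That makes 2 bridges.

2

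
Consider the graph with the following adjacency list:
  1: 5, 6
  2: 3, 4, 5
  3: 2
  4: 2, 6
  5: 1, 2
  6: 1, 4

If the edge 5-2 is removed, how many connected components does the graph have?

1

5 and 2 are still connected via 5-1-6-4-2, so the component count stays at 1.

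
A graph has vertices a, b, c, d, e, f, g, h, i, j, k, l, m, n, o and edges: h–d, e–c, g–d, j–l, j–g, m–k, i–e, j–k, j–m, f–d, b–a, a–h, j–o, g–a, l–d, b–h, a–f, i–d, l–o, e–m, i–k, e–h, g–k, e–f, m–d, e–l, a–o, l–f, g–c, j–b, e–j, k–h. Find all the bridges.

The edges on the cycle j-g-a-b-j are not bridges since each lies on that cycle.
Every edge lies on some cycle, so there are no bridges.

none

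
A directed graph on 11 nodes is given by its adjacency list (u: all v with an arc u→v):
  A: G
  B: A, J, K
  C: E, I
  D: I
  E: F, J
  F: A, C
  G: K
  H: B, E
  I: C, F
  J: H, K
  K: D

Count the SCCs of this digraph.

{A, B, C, D, E, F, G, H, I, J, K} are all mutually reachable — one SCC of size 11.
That gives 1 strongly connected component.

1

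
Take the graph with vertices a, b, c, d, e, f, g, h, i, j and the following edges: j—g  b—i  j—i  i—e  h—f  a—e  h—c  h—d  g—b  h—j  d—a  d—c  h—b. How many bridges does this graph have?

The edges on the cycle h-j-g-b-h are not bridges since each lies on that cycle.
But removing f—h disconnects f from h — this is a bridge.

1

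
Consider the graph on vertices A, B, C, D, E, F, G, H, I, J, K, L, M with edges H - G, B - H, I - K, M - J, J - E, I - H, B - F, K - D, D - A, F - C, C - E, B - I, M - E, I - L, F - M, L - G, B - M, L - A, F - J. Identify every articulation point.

Removing B increases the component count from 1 to 2, so B is a cut vertex.
By contrast removing F leaves 1 component; it is not a cut vertex. No other vertex is a cut vertex either.

B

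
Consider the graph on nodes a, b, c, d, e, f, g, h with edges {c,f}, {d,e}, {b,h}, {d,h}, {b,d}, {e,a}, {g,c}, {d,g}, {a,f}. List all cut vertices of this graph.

Removing d increases the component count from 1 to 2, so d is a cut vertex.
By contrast removing a leaves 1 component; it is not a cut vertex. No other vertex is a cut vertex either.

d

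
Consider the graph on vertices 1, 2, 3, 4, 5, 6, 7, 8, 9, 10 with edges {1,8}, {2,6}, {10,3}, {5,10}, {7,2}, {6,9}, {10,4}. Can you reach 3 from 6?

The component containing 6 is {2, 6, 7, 9}, and 3 is not in it.

No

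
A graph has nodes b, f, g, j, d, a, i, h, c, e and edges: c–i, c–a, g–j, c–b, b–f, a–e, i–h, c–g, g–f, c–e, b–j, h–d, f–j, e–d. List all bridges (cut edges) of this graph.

The edges on the cycle g-f-j-g are not bridges since each lies on that cycle.
Every edge lies on some cycle, so there are no bridges.

none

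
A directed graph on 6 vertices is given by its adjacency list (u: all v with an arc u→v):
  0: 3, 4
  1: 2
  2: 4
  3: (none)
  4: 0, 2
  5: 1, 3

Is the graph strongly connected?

There is no directed path from 0 to 5, so the graph is not strongly connected.

No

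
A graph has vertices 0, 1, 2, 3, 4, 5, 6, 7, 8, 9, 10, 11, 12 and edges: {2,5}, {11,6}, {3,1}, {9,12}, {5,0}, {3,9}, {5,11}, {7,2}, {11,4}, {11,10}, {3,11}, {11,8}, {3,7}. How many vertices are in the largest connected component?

Starting from 0 we can reach 0, 1, 2, 3, 4, 5, 6, 7, 8, 9, 10, 11, 12. That is one component of size 13.
The largest has 13 vertices.

13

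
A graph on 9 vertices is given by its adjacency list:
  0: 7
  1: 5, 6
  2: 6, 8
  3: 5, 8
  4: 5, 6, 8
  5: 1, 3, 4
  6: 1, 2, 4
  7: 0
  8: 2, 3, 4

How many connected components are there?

Starting from 0 we can reach 0, 7. That is one component of size 2.
Starting from 1 we can reach 1, 2, 3, 4, 5, 6, 8. That is one component of size 7.
Total: 2 components.

2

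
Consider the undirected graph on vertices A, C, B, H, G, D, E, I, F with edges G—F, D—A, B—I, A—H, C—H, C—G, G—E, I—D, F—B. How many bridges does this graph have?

1

The edges on the cycle C-G-F-B-I-D-A-H-C are not bridges since each lies on that cycle.
But removing E—G disconnects E from G — this is a bridge.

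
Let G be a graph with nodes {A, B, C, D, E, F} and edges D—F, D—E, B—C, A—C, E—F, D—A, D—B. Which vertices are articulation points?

Removing D increases the component count from 1 to 2, so D is a cut vertex.
By contrast removing B leaves 1 component; it is not a cut vertex. No other vertex is a cut vertex either.

D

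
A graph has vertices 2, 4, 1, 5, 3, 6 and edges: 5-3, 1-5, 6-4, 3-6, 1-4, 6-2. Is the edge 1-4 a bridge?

No

After removing 1-4, the path 1-5-3-6-4 still connects them, so the edge is not a bridge.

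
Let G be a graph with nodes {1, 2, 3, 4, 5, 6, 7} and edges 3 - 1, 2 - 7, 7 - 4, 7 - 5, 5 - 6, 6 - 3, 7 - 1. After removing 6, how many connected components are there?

With 6 gone, the remaining components are: {1, 2, 3, 4, 5, 7}.
That is 1 component.

1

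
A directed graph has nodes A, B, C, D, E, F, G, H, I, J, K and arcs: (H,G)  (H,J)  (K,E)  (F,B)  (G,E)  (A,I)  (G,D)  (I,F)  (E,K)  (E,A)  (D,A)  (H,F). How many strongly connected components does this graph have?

10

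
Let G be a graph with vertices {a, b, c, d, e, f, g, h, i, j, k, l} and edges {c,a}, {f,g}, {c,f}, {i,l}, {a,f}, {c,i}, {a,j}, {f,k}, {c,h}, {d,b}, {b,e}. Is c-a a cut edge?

After removing c-a, the path c-f-a still connects them, so the edge is not a bridge.

No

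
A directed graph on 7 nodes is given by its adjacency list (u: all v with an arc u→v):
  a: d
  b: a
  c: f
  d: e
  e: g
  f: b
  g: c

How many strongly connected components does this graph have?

{a, b, c, d, e, f, g} are all mutually reachable — one SCC of size 7.
That gives 1 strongly connected component.

1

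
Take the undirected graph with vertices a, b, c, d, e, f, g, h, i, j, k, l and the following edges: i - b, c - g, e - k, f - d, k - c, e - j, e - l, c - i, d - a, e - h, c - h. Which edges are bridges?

a-d, b-i, c-g, c-i, d-f, e-j, e-l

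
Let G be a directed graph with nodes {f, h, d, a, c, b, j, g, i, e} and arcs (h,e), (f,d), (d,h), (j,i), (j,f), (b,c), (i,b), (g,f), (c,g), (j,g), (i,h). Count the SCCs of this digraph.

10

{a} is an SCC by itself.
{h} is an SCC by itself.
{b} is an SCC by itself.
{f} is an SCC by itself.
{g} is an SCC by itself.
(and 5 more singleton SCCs)
That gives 10 strongly connected components.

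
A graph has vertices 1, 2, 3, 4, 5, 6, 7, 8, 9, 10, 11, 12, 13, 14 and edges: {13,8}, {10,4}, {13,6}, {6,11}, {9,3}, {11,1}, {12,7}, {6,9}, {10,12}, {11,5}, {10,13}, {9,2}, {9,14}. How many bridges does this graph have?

removing 9—2 disconnects 9 from 2; removing 12—10 disconnects 12 from 10; removing 3—9 disconnects 3 from 9; removing 9—6 disconnects 9 from 6 — these are bridges.
In total 13 edges are bridges.

13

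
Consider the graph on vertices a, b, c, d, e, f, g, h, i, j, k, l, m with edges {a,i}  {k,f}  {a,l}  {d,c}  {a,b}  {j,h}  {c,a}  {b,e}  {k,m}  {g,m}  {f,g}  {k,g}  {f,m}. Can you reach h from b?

No

The component containing b is {a, b, c, d, e, i, l}, and h is not in it.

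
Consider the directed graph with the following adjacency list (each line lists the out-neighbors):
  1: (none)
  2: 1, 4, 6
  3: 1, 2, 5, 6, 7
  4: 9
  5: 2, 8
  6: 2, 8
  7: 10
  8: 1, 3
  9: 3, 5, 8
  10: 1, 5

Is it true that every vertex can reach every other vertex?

There is no directed path from 1 to 3, so the graph is not strongly connected.

No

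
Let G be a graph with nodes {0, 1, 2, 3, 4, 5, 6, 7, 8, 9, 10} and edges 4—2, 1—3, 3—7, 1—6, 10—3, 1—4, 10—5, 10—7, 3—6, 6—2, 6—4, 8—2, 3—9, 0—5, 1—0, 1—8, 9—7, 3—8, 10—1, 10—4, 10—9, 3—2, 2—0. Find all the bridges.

none

The edges on the cycle 1-6-4-1 are not bridges since each lies on that cycle.
Every edge lies on some cycle, so there are no bridges.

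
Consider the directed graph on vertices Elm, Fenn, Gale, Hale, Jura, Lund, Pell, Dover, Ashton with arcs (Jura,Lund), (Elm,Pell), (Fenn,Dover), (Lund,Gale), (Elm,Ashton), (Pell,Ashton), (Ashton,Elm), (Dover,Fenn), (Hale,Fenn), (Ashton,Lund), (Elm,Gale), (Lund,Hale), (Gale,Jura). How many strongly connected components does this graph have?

{Elm, Pell, Ashton} are all mutually reachable — one SCC of size 3.
{Gale, Jura, Lund} are all mutually reachable — one SCC of size 3.
{Fenn, Dover} are all mutually reachable — one SCC of size 2.
{Hale} is an SCC by itself.
That gives 4 strongly connected components.

4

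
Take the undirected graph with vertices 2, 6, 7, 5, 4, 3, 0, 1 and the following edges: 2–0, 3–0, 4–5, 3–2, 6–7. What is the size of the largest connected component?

3

1 is isolated — a component by itself.
Starting from 4 we can reach 4, 5. That is one component of size 2.
Starting from 6 we can reach 6, 7. That is one component of size 2.
Starting from 0 we can reach 0, 2, 3. That is one component of size 3.
The largest has 3 vertices.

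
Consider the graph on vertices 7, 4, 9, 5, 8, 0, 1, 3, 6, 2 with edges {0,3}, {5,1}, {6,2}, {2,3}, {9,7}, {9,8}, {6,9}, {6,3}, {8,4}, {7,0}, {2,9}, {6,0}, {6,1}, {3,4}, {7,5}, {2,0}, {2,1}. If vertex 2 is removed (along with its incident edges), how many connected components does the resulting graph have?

1

With 2 gone, the remaining components are: {0, 1, 3, 4, 5, 6, 7, 8, 9}.
That is 1 component.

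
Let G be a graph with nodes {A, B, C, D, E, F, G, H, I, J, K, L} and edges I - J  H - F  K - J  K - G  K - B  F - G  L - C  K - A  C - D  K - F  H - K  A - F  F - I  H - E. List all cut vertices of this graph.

C, H, K

Removing C increases the component count from 2 to 3, so C is a cut vertex.
Removing H increases the component count from 2 to 3, so H is a cut vertex.
Removing K increases the component count from 2 to 3, so K is a cut vertex.
By contrast removing A leaves 2 components; it is not a cut vertex. No other vertex is a cut vertex either.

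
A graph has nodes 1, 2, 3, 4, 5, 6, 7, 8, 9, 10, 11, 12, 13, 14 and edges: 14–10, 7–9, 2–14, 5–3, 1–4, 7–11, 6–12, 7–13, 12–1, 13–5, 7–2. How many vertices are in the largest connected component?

9

8 is isolated — a component by itself.
Starting from 1 we can reach 1, 4, 6, 12. That is one component of size 4.
Starting from 2 we can reach 2, 3, 5, 7, 9, 10, 11, 13, 14. That is one component of size 9.
The largest has 9 vertices.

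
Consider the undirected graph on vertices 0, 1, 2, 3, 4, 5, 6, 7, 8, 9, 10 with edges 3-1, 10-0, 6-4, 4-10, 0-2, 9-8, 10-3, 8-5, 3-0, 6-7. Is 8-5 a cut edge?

Yes

Removing 8-5 leaves no path between 8 and 5: the component count goes from 2 to 3. So it is a bridge.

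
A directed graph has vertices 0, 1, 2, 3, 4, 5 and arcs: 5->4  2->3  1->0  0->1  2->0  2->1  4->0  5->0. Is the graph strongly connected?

No

There is no directed path from 2 to 5, so the graph is not strongly connected.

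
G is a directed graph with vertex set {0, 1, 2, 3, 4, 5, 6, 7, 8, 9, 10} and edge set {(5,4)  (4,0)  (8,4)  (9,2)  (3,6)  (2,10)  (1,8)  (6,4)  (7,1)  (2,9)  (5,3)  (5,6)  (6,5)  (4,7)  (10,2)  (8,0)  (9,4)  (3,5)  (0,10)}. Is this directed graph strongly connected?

No

There is no directed path from 1 to 6, so the graph is not strongly connected.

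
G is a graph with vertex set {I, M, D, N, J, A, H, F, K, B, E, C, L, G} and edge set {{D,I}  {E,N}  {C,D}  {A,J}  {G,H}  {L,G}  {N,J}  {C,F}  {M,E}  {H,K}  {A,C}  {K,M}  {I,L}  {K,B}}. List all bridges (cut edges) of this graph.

The edges on the cycle A-C-D-I-L-G-H-K-M-E-N-J-A are not bridges since each lies on that cycle.
But removing C - F disconnects C from F; removing B - K disconnects B from K — these are bridges.

B-K, C-F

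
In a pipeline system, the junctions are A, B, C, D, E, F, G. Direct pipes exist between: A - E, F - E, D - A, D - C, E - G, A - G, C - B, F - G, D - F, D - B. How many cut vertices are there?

1

Removing D increases the component count from 1 to 2, so D is a cut vertex.
By contrast removing E leaves 1 component; it is not a cut vertex. No other vertex is a cut vertex either.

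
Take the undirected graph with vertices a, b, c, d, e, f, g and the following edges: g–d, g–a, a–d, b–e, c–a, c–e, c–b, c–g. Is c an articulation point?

Yes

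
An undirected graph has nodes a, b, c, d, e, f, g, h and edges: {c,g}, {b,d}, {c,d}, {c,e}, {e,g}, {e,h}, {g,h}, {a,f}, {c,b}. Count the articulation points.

1

Removing c increases the component count from 2 to 3, so c is a cut vertex.
By contrast removing g leaves 2 components; it is not a cut vertex. No other vertex is a cut vertex either.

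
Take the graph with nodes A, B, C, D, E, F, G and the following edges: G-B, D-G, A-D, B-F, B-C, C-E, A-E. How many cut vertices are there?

1

Removing B increases the component count from 1 to 2, so B is a cut vertex.
By contrast removing D leaves 1 component; it is not a cut vertex. No other vertex is a cut vertex either.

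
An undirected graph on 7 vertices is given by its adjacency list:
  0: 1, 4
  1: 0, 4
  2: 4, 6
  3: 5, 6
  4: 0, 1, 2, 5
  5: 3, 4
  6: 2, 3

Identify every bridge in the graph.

none

The edges on the cycle 4-0-1-4 are not bridges since each lies on that cycle.
Every edge lies on some cycle, so there are no bridges.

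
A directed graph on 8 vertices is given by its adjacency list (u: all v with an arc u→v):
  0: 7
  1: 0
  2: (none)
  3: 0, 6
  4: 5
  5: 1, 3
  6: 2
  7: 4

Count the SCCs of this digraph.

3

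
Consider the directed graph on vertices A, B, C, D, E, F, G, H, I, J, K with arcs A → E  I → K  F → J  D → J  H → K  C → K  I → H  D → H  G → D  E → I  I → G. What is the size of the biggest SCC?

1

{A} is an SCC by itself.
{I} is an SCC by itself.
{E} is an SCC by itself.
{B} is an SCC by itself.
{C} is an SCC by itself.
(and 6 more singleton SCCs)
The largest has 1 vertex.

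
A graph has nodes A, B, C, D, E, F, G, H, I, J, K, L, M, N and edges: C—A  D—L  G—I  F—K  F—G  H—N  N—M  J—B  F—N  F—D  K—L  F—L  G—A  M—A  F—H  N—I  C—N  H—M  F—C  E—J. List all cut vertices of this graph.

Removing F increases the component count from 2 to 3, so F is a cut vertex.
Removing J increases the component count from 2 to 3, so J is a cut vertex.
By contrast removing G leaves 2 components; it is not a cut vertex. No other vertex is a cut vertex either.

F, J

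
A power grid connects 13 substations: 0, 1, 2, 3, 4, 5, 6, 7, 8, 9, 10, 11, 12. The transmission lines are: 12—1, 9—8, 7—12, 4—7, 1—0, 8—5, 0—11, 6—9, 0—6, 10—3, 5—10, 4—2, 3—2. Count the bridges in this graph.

The edges on the cycle 4-7-12-1-0-6-9-8-5-10-3-2-4 are not bridges since each lies on that cycle.
But removing 0—11 disconnects 0 from 11 — this is a bridge.

1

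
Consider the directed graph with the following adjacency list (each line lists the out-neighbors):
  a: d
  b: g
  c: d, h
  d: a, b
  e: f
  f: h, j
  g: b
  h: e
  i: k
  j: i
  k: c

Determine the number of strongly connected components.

3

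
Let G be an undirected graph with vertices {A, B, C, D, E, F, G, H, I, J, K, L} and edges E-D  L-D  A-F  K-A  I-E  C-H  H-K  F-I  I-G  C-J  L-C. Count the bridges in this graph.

The edges on the cycle L-C-H-K-A-F-I-E-D-L are not bridges since each lies on that cycle.
But removing G-I disconnects G from I; removing C-J disconnects C from J — these are bridges.
That makes 2 bridges.

2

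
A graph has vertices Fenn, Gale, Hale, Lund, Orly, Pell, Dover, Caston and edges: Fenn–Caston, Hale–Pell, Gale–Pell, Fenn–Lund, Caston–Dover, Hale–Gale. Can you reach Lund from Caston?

From Caston we can reach Fenn, Lund, Dover, Caston, which includes Lund.

Yes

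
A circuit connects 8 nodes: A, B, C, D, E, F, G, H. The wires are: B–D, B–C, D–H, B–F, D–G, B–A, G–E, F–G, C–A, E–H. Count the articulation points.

Removing B increases the component count from 1 to 2, so B is a cut vertex.
By contrast removing F leaves 1 component; it is not a cut vertex. No other vertex is a cut vertex either.

1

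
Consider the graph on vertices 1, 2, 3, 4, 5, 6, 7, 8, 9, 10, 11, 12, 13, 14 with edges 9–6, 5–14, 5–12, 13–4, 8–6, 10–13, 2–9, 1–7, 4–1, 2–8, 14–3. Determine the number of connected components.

4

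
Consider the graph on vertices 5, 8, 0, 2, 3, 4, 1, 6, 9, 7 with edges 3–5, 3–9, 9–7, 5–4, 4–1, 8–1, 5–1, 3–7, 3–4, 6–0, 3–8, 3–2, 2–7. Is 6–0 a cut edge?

Removing 6–0 leaves no path between 6 and 0: the component count goes from 2 to 3. So it is a bridge.

Yes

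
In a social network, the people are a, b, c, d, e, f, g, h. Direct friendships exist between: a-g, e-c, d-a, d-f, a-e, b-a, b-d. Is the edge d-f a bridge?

Yes

Removing d-f leaves no path between d and f: the component count goes from 2 to 3. So it is a bridge.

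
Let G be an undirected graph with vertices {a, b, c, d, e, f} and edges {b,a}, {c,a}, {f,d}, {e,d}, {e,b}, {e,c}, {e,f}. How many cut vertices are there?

Removing e increases the component count from 1 to 2, so e is a cut vertex.
By contrast removing d leaves 1 component; it is not a cut vertex. No other vertex is a cut vertex either.

1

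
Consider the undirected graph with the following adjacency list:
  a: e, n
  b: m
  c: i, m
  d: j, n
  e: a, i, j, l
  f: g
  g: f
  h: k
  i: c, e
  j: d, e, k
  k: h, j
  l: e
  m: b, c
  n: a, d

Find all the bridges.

The edges on the cycle e-j-d-n-a-e are not bridges since each lies on that cycle.
But removing k-h disconnects k from h; removing e-l disconnects e from l; removing c-m disconnects c from m; removing b-m disconnects b from m — these are bridges.
In total 8 edges are bridges.

b-m, c-i, c-m, e-i, e-l, f-g, h-k, j-k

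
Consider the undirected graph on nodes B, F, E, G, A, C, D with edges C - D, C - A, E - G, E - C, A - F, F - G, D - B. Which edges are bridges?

B-D, C-D

The edges on the cycle E-C-A-F-G-E are not bridges since each lies on that cycle.
But removing D - B disconnects D from B; removing C - D disconnects C from D — these are bridges.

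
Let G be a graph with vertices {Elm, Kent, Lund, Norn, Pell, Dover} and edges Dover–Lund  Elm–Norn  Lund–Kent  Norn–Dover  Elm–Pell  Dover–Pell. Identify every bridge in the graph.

The edges on the cycle Elm-Norn-Dover-Pell-Elm are not bridges since each lies on that cycle.
But removing Lund–Kent disconnects Lund from Kent; removing Dover–Lund disconnects Dover from Lund — these are bridges.

Dover-Lund, Kent-Lund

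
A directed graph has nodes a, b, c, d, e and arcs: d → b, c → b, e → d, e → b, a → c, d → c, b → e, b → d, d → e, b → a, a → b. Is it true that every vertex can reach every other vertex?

Yes

From c we can reach every vertex (a, b, c, d, e), and every vertex can reach c (a, b, c, d, e). So the whole graph is one strongly connected component.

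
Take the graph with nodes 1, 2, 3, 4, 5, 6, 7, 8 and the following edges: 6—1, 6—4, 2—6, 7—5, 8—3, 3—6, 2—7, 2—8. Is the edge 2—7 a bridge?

Yes

Removing 2—7 leaves no path between 2 and 7: the component count goes from 1 to 2. So it is a bridge.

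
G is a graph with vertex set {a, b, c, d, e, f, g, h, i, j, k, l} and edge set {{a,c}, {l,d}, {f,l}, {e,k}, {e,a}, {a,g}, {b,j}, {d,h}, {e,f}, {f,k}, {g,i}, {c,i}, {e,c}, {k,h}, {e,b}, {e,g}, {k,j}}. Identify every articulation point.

e

Removing e increases the component count from 1 to 2, so e is a cut vertex.
By contrast removing h leaves 1 component; it is not a cut vertex. No other vertex is a cut vertex either.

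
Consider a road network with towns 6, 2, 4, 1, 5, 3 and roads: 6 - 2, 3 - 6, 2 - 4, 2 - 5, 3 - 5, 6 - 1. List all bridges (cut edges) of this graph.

The edges on the cycle 3-6-2-5-3 are not bridges since each lies on that cycle.
But removing 2 - 4 disconnects 2 from 4; removing 6 - 1 disconnects 6 from 1 — these are bridges.

1-6, 2-4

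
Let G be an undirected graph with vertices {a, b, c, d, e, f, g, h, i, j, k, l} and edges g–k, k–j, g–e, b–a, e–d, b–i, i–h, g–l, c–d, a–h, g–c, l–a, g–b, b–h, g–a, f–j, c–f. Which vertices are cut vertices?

g

Removing g increases the component count from 1 to 2, so g is a cut vertex.
By contrast removing b leaves 1 component; it is not a cut vertex. No other vertex is a cut vertex either.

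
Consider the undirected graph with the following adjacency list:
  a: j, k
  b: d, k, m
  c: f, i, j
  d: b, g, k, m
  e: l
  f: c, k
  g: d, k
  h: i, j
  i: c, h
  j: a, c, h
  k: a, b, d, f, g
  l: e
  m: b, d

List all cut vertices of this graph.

k

Removing k increases the component count from 2 to 3, so k is a cut vertex.
By contrast removing i leaves 2 components; it is not a cut vertex. No other vertex is a cut vertex either.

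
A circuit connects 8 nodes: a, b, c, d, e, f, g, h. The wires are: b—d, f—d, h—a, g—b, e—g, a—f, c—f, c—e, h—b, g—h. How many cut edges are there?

0

The edges on the cycle c-e-g-h-a-f-c are not bridges since each lies on that cycle.
Every edge lies on some cycle, so there are no bridges.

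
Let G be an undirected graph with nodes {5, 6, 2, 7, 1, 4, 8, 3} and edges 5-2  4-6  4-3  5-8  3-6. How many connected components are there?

4

1 is isolated — a component by itself.
7 is isolated — a component by itself.
Starting from 2 we can reach 2, 5, 8. That is one component of size 3.
Starting from 3 we can reach 3, 4, 6. That is one component of size 3.
Total: 4 components.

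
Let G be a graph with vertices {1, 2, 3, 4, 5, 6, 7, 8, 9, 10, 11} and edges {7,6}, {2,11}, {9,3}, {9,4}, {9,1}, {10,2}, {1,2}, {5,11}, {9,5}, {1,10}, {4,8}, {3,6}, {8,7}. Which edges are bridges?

none

The edges on the cycle 1-10-2-1 are not bridges since each lies on that cycle.
Every edge lies on some cycle, so there are no bridges.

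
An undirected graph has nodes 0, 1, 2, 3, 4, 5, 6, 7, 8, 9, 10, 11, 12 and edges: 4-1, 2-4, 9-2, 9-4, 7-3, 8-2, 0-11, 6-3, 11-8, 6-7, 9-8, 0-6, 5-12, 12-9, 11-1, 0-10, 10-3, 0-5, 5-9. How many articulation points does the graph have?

1

Removing 0 increases the component count from 1 to 2, so 0 is a cut vertex.
By contrast removing 1 leaves 1 component; it is not a cut vertex. No other vertex is a cut vertex either.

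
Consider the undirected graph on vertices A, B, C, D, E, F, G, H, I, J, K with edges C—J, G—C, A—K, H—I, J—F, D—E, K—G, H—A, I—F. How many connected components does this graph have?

3

B is isolated — a component by itself.
Starting from D we can reach D, E. That is one component of size 2.
Starting from A we can reach A, C, F, G, H, I, J, K. That is one component of size 8.
Total: 3 components.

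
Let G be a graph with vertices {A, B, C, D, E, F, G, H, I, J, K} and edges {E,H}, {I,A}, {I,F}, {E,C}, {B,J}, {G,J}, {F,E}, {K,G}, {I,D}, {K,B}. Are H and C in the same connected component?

Yes

From H we can reach A, C, D, E, F, H, I, which includes C.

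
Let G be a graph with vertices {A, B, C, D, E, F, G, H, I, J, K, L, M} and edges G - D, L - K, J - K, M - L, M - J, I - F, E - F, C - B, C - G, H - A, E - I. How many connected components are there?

Starting from A we can reach A, H. That is one component of size 2.
Starting from E we can reach E, F, I. That is one component of size 3.
Starting from B we can reach B, C, D, G. That is one component of size 4.
Starting from J we can reach J, K, L, M. That is one component of size 4.
Total: 4 components.

4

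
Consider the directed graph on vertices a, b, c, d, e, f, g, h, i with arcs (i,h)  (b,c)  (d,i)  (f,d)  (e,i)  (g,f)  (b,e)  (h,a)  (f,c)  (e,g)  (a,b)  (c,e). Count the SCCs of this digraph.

1

{a, b, c, d, e, f, g, h, i} are all mutually reachable — one SCC of size 9.
That gives 1 strongly connected component.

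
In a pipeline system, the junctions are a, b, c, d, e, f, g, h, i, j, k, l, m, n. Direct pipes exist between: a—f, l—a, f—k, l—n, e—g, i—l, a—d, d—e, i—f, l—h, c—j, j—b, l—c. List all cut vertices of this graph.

Removing a increases the component count from 2 to 3, so a is a cut vertex.
Removing c increases the component count from 2 to 3, so c is a cut vertex.
Removing d increases the component count from 2 to 3, so d is a cut vertex.
Likewise e, f, j, l are cut vertices.
By contrast removing g leaves 2 components; it is not a cut vertex. No other vertex is a cut vertex either.

a, c, d, e, f, j, l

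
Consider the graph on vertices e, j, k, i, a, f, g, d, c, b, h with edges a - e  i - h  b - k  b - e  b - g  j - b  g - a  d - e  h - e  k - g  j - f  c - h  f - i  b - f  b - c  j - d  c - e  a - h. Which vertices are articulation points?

Removing h, for instance, still leaves 1 component. No single vertex removal increases the component count — the graph has no articulation points.

none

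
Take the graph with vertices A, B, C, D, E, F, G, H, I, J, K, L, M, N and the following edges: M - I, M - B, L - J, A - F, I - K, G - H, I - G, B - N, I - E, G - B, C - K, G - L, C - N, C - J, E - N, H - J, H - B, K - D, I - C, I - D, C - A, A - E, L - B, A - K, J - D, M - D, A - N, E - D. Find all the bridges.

The edges on the cycle I-C-A-K-D-E-I are not bridges since each lies on that cycle.
But removing A - F disconnects A from F — this is a bridge.

A-F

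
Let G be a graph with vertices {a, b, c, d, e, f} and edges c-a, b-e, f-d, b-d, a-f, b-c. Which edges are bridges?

The edges on the cycle b-c-a-f-d-b are not bridges since each lies on that cycle.
But removing b-e disconnects b from e — this is a bridge.

b-e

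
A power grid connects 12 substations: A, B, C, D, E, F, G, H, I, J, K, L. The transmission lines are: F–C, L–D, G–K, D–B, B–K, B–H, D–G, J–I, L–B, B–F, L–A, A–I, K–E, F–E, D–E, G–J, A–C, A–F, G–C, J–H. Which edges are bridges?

none

The edges on the cycle L-A-F-E-D-L are not bridges since each lies on that cycle.
Every edge lies on some cycle, so there are no bridges.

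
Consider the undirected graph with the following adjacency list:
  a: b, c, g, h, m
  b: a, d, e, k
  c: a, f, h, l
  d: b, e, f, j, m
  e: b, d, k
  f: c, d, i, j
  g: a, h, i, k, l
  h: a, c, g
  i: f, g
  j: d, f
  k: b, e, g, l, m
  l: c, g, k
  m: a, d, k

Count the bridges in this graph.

The edges on the cycle b-d-m-k-b are not bridges since each lies on that cycle.
Every edge lies on some cycle, so there are no bridges.

0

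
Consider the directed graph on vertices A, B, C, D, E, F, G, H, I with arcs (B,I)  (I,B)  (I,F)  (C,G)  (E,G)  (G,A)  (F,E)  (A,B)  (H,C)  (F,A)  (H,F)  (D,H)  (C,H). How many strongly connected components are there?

{A, B, E, F, G, I} are all mutually reachable — one SCC of size 6.
{C, H} are all mutually reachable — one SCC of size 2.
{D} is an SCC by itself.
That gives 3 strongly connected components.

3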